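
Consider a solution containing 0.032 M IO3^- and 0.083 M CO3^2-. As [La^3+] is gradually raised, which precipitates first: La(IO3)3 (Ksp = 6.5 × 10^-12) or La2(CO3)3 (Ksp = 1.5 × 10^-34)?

Each salt begins to precipitate when Q = Ksp, i.e. when [La^3+] reaches its threshold.
For La(IO3)3: 6.5 × 10^-12 = (0.032)^3 × [La^3+]  ⇒  [La^3+] = 2.0 × 10^-7 M.
For La2(CO3)3: 1.5 × 10^-34 = (0.083)^3 × [La^3+]^2  ⇒  [La^3+] = 5.1 × 10^-16 M.
The salt with the lower threshold [La^3+] precipitates first: La2(CO3)3.

La2(CO3)3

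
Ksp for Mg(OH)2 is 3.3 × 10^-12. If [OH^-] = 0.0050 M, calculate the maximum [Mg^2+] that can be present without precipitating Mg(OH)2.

Mg(OH)2(s) ⇌ Mg^2+(aq) + 2 OH^-(aq)
Ksp = [Mg^2+][OH^-]^2
Precipitation begins when Q = Ksp. With [OH^-] = 0.0050 M:
3.3 × 10^-12 = (0.0050)^2 × [Mg^2+]
[Mg^2+] = (3.3 × 10^-12 / 2.50 x 10^-5) = 1.3 × 10^-7 M

1.3 × 10^-7 M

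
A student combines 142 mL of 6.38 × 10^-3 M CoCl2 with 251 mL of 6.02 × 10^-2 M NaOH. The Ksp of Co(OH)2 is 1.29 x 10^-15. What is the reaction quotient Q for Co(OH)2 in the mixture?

3.41e-6

Total volume = 142 + 251 = 393 mL.
[Co^2+] = 6.38 x 10^-3 × (142/393) = 2.305 x 10^-3 M
[OH^-] = 6.02 x 10^-2 × (251/393) = 3.845 × 10^-2 M
Co(OH)2(s) ⇌ Co^2+ + 2 OH^-, so Q = [Co^2+][OH^-]^2
Q = (2.305 x 10^-3)(3.845 x 10^-2)^2 = 3.41 x 10^-6
Q > Ksp, so Co(OH)2 will precipitate.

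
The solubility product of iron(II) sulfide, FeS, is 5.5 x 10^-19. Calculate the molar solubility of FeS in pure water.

FeS(s) ⇌ Fe^2+ + S^2-
Ksp = [Fe^2+][S^2-]
With molar solubility s: [Fe^2+] = s, [S^2-] = s.
Ksp = s^2
s = √(5.5 x 10^-19) = 7.4 × 10^-10 M

s = 7.4 x 10^-10 M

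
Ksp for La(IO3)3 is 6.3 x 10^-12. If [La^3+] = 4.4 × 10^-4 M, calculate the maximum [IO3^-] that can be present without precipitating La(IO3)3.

La(IO3)3(s) <=> La^3+(aq) + 3 IO3^-(aq)
Ksp = [La^3+][IO3^-]^3
Precipitation begins when Q = Ksp. With [La^3+] = 4.4 × 10^-4 M:
6.3 x 10^-12 = (4.4 × 10^-4) × [IO3^-]^3
[IO3^-] = (6.3 x 10^-12 / 4.4 x 10^-4)^(1/3) = 2.4 × 10^-3 M

[IO3^-] ≈ 2.4e-3 M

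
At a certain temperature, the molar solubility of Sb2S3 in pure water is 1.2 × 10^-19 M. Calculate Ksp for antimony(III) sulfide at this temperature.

Ksp = 2.7e-93

Sb2S3(s) ⇌ 2 Sb^3+ + 3 S^2-
If s mol/L of Sb2S3 dissolves, [Sb^3+] = 2s and [S^2-] = 3s.
Ksp = [Sb^3+]^2[S^2-]^3
Substituting: Ksp = (2s)^2(3s)^3 = 108s^5
Ksp = 108 × (1.2 × 10^-19)^5 = 2.7 x 10^-93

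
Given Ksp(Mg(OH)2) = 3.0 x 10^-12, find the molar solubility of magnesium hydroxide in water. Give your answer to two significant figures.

Mg(OH)2(s) <=> Mg^2+(aq) + 2 OH^-(aq)
Ksp = [Mg^2+][OH^-]^2
With molar solubility s: [Mg^2+] = s, [OH^-] = 2s.
Substituting: Ksp = s(2s)^2 = 4s^3
Solving, s = (3.0 x 10^-12/4)^(1/3) = 9.1 × 10^-5 M

s = 9.1 × 10^-5 M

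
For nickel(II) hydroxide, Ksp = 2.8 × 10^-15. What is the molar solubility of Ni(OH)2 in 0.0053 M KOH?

s = 1.0 x 10^-10 M

Ni(OH)2(s) <=> Ni^2+(aq) + 2 OH^-(aq)
Ksp = [Ni^2+][OH^-]^2
Let s be the molar solubility in this solution. [Ni^2+] = s, [OH^-] = 0.0053 + 2s ≈ 0.0053 (Ksp is small, so little additional dissolves).
Ksp ≈ s × (0.0053)^2
s = 1.0 x 10^-10 M
Check: 2s = 2.0 × 10^-10 ≪ 0.0053, so the approximation is valid.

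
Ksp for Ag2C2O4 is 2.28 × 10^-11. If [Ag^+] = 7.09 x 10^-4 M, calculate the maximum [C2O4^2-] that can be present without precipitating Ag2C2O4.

Ag2C2O4(s) ⇌ 2 Ag^+(aq) + C2O4^2-(aq)
Ksp = [Ag^+]^2[C2O4^2-]
Precipitation begins when Q = Ksp. With [Ag^+] = 7.09 x 10^-4 M:
2.28 × 10^-11 = (7.09 x 10^-4)^2 × [C2O4^2-]
[C2O4^2-] = (2.28 × 10^-11 / 5.027 × 10^-7) = 4.54 × 10^-5 M

[C2O4^2-] ≈ 4.54 × 10^-5 M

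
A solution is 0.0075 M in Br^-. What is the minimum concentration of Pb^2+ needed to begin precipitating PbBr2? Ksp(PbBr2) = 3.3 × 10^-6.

PbBr2(s) ⇌ Pb^2+ + 2 Br^-
Ksp = [Pb^2+][Br^-]^2
Precipitation begins when Q = Ksp. With [Br^-] = 0.0075 M:
3.3 × 10^-6 = (0.0075)^2 × [Pb^2+]
[Pb^2+] = (3.3 × 10^-6 / 5.63 x 10^-5) = 5.9 × 10^-2 M

0.059 M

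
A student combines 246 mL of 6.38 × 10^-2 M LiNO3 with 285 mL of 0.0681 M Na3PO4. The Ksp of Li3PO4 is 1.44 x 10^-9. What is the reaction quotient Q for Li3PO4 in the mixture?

Total volume = 246 + 285 = 531 mL.
[Li^+] = 6.38 × 10^-2 × (246/531) = 2.956 × 10^-2 M
[PO4^3-] = 6.81 × 10^-2 × (285/531) = 3.655 × 10^-2 M
Li3PO4(s) ⇌ 3 Li^+ + PO4^3-, so Q = [Li^+]^3[PO4^3-]
Q = (2.956 x 10^-2)^3(3.655 × 10^-2) = 9.44 × 10^-7
Q > Ksp, so Li3PO4 will precipitate.

Q = 9.44e-7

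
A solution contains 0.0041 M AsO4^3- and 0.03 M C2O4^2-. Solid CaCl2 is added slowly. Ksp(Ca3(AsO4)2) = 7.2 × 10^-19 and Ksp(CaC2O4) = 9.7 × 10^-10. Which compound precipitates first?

CaC2O4

Each salt begins to precipitate when Q = Ksp, i.e. when [Ca^2+] reaches its threshold.
For Ca3(AsO4)2: 7.2 × 10^-19 = (0.0041)^2 × [Ca^2+]^3  ⇒  [Ca^2+] = 3.5 × 10^-5 M.
For CaC2O4: 9.7 × 10^-10 = 0.03 × [Ca^2+]  ⇒  [Ca^2+] = 3.2 × 10^-8 M.
The salt with the lower threshold [Ca^2+] precipitates first: CaC2O4.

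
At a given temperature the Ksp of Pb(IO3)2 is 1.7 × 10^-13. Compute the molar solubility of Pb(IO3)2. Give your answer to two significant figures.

Pb(IO3)2(s) <=> Pb^2+(aq) + 2 IO3^-(aq)
Ksp = [Pb^2+][IO3^-]^2
With molar solubility s: [Pb^2+] = s, [IO3^-] = 2s.
Ksp = s(2s)^2 = 4s^3
s = (1.7 × 10^-13 / 4)^(1/3) = 3.5 × 10^-5 M

s ≈ 3.5 × 10^-5 M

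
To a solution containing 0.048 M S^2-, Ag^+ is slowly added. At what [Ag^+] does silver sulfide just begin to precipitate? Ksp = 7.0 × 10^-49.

Ag2S(s) ⇌ 2 Ag^+ + S^2-
Ksp = [Ag^+]^2[S^2-]
Precipitation begins when Q = Ksp. With [S^2-] = 0.048 M:
7.0 × 10^-49 = (0.048) × [Ag^+]^2
[Ag^+] = (7.0 × 10^-49 / 4.8 × 10^-2)^(1/2) = 3.8 × 10^-24 M

[Ag^+] = 3.8e-24 M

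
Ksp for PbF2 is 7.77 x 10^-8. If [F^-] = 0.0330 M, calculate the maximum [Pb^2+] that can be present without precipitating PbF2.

7.13e-5 M

PbF2(s) ⇌ Pb^2+(aq) + 2 F^-(aq)
Ksp = [Pb^2+][F^-]^2
Precipitation begins when Q = Ksp. With [F^-] = 0.0330 M:
7.77 x 10^-8 = (0.0330)^2 × [Pb^2+]
[Pb^2+] = (7.77 x 10^-8 / 1.089 × 10^-3) = 7.13 × 10^-5 M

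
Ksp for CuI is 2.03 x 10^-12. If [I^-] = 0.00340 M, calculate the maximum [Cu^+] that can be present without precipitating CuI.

CuI(s) ⇌ Cu^+(aq) + I^-(aq)
Ksp = [Cu^+][I^-]
Precipitation begins when Q = Ksp. With [I^-] = 0.00340 M:
2.03 x 10^-12 = (0.00340) × [Cu^+]
[Cu^+] = (2.03 x 10^-12 / 3.40 × 10^-3) = 5.97 × 10^-10 M

[Cu^+] = 5.97 × 10^-10 M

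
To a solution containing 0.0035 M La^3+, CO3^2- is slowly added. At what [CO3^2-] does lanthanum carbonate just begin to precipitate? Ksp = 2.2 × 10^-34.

[CO3^2-] ≈ 2.6e-10 M

La2(CO3)3(s) <=> 2 La^3+(aq) + 3 CO3^2-(aq)
Ksp = [La^3+]^2[CO3^2-]^3
Precipitation begins when Q = Ksp. With [La^3+] = 0.0035 M:
2.2 × 10^-34 = (0.0035)^2 × [CO3^2-]^3
[CO3^2-] = (2.2 × 10^-34 / 1.23 × 10^-5)^(1/3) = 2.6 × 10^-10 M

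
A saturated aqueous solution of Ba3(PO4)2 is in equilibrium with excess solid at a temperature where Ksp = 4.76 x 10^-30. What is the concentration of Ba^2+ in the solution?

[Ba^2+] = 1.61 x 10^-6 M

Ba3(PO4)2(s) <=> 3 Ba^2+ + 2 PO4^3-
Ksp = [Ba^2+]^3[PO4^3-]^2
For each mole of Ba3(PO4)2 that dissolves: [Ba^2+] = 3s, [PO4^3-] = 2s.
So Ksp = (3s)^3 × (2s)^2 = 108s^5
s = (4.76 x 10^-30 / 108)^(1/5) = 5.356 × 10^-7 M
[Ba^2+] = 3s = 1.61 × 10^-6 M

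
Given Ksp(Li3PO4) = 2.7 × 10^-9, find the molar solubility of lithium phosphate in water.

Li3PO4(s) ⇌ 3 Li^+ + PO4^3-
Ksp = [Li^+]^3[PO4^3-]
If s mol/L of Li3PO4 dissolves, [Li^+] = 3s and [PO4^3-] = s.
Ksp = (3s)^3s = 27s^4
s = (2.7 × 10^-9 / 27)^(1/4) = 3.2 × 10^-3 M

s = 3.2e-3 M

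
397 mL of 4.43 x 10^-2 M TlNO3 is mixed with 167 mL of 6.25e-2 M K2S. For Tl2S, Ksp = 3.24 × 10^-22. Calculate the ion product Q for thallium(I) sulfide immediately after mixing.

Total volume = 397 + 167 = 564 mL.
[Tl^+] = 4.43 x 10^-2 × (397/564) = 3.118 × 10^-2 M
[S^2-] = 6.25 x 10^-2 × (167/564) = 1.851 × 10^-2 M
Tl2S(s) <=> 2 Tl^+ + S^2-, so Q = [Tl^+]^2[S^2-]
Q = (3.118 × 10^-2)^2(1.851 × 10^-2) = 1.80 x 10^-5
Q > Ksp, so Tl2S will precipitate.

Q ≈ 1.80 x 10^-5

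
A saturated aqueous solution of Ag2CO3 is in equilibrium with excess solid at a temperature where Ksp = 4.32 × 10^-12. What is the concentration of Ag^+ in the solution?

[Ag^+] = 2.05 x 10^-4 M

Ag2CO3(s) ⇌ 2 Ag^+ + CO3^2-
Ksp = [Ag^+]^2[CO3^2-]
If s mol/L of Ag2CO3 dissolves, [Ag^+] = 2s and [CO3^2-] = s.
So Ksp = (2s)^2 × s = 4s^3
s^3 = 4.32 × 10^-12 / 4, so s = 1.026 × 10^-4 M
[Ag^+] = 2s = 2.05 × 10^-4 M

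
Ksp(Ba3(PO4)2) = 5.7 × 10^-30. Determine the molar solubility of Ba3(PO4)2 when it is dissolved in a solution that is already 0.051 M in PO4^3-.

Ba3(PO4)2(s) <=> 3 Ba^2+(aq) + 2 PO4^3-(aq)
Ksp = [Ba^2+]^3[PO4^3-]^2
If s mol/L dissolves here, [Ba^2+] = 3s, [PO4^3-] = 0.051 + 2s ≈ 0.051 (Ksp is small, so little additional dissolves).
Ksp ≈ (3s)^3 × (0.051)^2
s = 4.3 x 10^-10 M
Check: 2s = 8.7 × 10^-10 ≪ 0.051, so the approximation is valid.

s = 4.3e-10 M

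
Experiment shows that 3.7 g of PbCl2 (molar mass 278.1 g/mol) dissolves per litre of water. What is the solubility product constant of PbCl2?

Ksp = 9.4e-6

Molar solubility s = (3.7 g/L) / (278.1 g/mol) = 1.33 x 10^-2 M.
PbCl2(s) <=> Pb^2+(aq) + 2 Cl^-(aq)
If s mol/L of PbCl2 dissolves, [Pb^2+] = s and [Cl^-] = 2s.
Ksp = [Pb^2+][Cl^-]^2
Ksp = s(2s)^2 = 4s^3
With s = 1.33 x 10^-2: Ksp = 9.4 × 10^-6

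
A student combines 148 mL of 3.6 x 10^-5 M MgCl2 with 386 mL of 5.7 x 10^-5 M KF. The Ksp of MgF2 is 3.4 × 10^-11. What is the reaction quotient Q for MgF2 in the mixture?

1.7e-14

Total volume = 148 + 386 = 534 mL.
[Mg^2+] = 3.6 x 10^-5 × (148/534) = 9.98 × 10^-6 M
[F^-] = 5.7 × 10^-5 × (386/534) = 4.12 × 10^-5 M
MgF2(s) ⇌ Mg^2+ + 2 F^-, so Q = [Mg^2+][F^-]^2
Q = (9.98 x 10^-6)(4.12 × 10^-5)^2 = 1.7 × 10^-14
Q < Ksp, so no precipitate of MgF2 forms.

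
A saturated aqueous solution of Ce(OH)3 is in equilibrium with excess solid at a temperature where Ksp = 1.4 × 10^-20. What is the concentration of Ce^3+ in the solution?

Ce(OH)3(s) ⇌ Ce^3+ + 3 OH^-
Ksp = [Ce^3+][OH^-]^3
Let s = molar solubility. Then [Ce^3+] = s and [OH^-] = 3s.
Ksp = s(3s)^3 = 27s^4
s = (1.4 × 10^-20 / 27)^(1/4) = 4.77 × 10^-6 M
[Ce^3+] = s = 4.8 x 10^-6 M

4.8 x 10^-6 M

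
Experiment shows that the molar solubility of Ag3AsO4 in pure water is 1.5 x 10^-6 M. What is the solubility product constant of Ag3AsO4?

Ksp ≈ 1.4 × 10^-22

Ag3AsO4(s) ⇌ 3 Ag^+(aq) + AsO4^3-(aq)
If s mol/L of Ag3AsO4 dissolves, [Ag^+] = 3s and [AsO4^3-] = s.
Ksp = [Ag^+]^3[AsO4^3-]
Substituting: Ksp = (3s)^3s = 27s^4
Ksp = 27 × (1.5 × 10^-6)^4 = 1.4 × 10^-22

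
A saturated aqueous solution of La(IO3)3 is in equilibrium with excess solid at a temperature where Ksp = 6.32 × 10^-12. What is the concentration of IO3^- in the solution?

[IO3^-] = 2.09e-3 M

La(IO3)3(s) <=> La^3+(aq) + 3 IO3^-(aq)
Ksp = [La^3+][IO3^-]^3
If s mol/L of La(IO3)3 dissolves, [La^3+] = s and [IO3^-] = 3s.
Ksp = s(3s)^3 = 27s^4
s = (6.32 × 10^-12 / 27)^(1/4) = 6.956 × 10^-4 M
[IO3^-] = 3s = 2.09 × 10^-3 M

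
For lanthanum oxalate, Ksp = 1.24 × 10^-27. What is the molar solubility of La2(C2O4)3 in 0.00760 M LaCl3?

s ≈ 9.26 × 10^-9 M

La2(C2O4)3(s) ⇌ 2 La^3+(aq) + 3 C2O4^2-(aq)
Ksp = [La^3+]^2[C2O4^2-]^3
If s mol/L dissolves here, [La^3+] = 0.00760 + 2s ≈ 0.00760, [C2O4^2-] = 3s (Ksp is small, so little additional dissolves).
Ksp ≈ (0.00760)^2 × (3s)^3
s = 9.26 × 10^-9 M
Check: 2s = 1.9 x 10^-8 ≪ 0.00760, so the approximation is valid.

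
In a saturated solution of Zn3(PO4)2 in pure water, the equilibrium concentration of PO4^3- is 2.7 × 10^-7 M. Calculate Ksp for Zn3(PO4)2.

Zn3(PO4)2(s) ⇌ 3 Zn^2+ + 2 PO4^3-
Stoichiometry gives [Zn^2+] = (3/2)[PO4^3-] = 4.05 × 10^-7 M.
Ksp = [Zn^2+]^3[PO4^3-]^2
Ksp = (4.05 × 10^-7)^3 × (2.7 × 10^-7)^2 = 4.8 × 10^-33

4.8e-33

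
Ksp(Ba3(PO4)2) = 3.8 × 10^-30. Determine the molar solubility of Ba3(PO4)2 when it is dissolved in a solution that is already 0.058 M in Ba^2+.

7.0e-14 M

Ba3(PO4)2(s) ⇌ 3 Ba^2+(aq) + 2 PO4^3-(aq)
Ksp = [Ba^2+]^3[PO4^3-]^2
If s mol/L dissolves here, [Ba^2+] = 0.058 + 3s ≈ 0.058, [PO4^3-] = 2s (common-ion effect: Ba^2+ is already 0.058 M).
Ksp ≈ (0.058)^3 × (2s)^2
s = 7.0 x 10^-14 M
Check: 3s = 2.1 x 10^-13 ≪ 0.058, so the approximation is valid.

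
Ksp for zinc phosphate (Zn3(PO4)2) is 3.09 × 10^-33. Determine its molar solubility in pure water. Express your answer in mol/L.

s = 1.23e-7 M

Zn3(PO4)2(s) ⇌ 3 Zn^2+ + 2 PO4^3-
Ksp = [Zn^2+]^3[PO4^3-]^2
For each mole of Zn3(PO4)2 that dissolves: [Zn^2+] = 3s, [PO4^3-] = 2s.
Ksp = (3s)^3(2s)^2 = 108s^5
Solving, s = (3.09 × 10^-33/108)^(1/5) = 1.23 x 10^-7 M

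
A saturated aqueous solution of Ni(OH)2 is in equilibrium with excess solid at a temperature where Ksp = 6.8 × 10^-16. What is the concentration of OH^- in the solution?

Ni(OH)2(s) <=> Ni^2+(aq) + 2 OH^-(aq)
Ksp = [Ni^2+][OH^-]^2
If s mol/L of Ni(OH)2 dissolves, [Ni^2+] = s and [OH^-] = 2s.
Ksp = s(2s)^2 = 4s^3
Solving, s = (6.8 × 10^-16/4)^(1/3) = 5.54 × 10^-6 M
[OH^-] = 2s = 1.1 x 10^-5 M

1.1 × 10^-5 M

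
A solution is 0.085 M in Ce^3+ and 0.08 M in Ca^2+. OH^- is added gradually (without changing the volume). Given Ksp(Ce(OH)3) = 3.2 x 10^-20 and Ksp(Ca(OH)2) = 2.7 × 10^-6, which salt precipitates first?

Ce(OH)3

Each salt begins to precipitate when Q = Ksp, i.e. when [OH^-] reaches its threshold.
For Ce(OH)3: 3.2 x 10^-20 = 0.085 × [OH^-]^3  ⇒  [OH^-] = 7.2 x 10^-7 M.
For Ca(OH)2: 2.7 × 10^-6 = 0.08 × [OH^-]^2  ⇒  [OH^-] = 5.8 × 10^-3 M.
The salt with the lower threshold [OH^-] precipitates first: Ce(OH)3.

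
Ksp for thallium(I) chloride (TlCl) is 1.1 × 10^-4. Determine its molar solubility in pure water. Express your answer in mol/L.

s ≈ 0.010 M

TlCl(s) <=> Tl^+(aq) + Cl^-(aq)
Ksp = [Tl^+][Cl^-]
If s mol/L of TlCl dissolves, [Tl^+] = s and [Cl^-] = s.
Ksp = s × s = s^2
s = √(1.1 × 10^-4) = 1.0 x 10^-2 M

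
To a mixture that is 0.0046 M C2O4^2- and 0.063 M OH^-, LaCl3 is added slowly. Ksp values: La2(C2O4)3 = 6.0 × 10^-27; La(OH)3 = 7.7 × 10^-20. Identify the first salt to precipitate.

La(OH)3

Precipitation of each salt starts when its ion product equals its Ksp.
For La2(C2O4)3: 6.0 × 10^-27 = (0.0046)^3 × [La^3+]^2  ⇒  [La^3+] = 2.5 × 10^-10 M.
For La(OH)3: 7.7 × 10^-20 = (0.063)^3 × [La^3+]  ⇒  [La^3+] = 3.1 x 10^-16 M.
The salt with the lower threshold [La^3+] precipitates first: La(OH)3.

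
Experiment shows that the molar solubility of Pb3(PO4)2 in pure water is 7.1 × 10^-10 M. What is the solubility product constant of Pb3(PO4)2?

Pb3(PO4)2(s) <=> 3 Pb^2+ + 2 PO4^3-
For each mole of Pb3(PO4)2 that dissolves: [Pb^2+] = 3s, [PO4^3-] = 2s.
Ksp = [Pb^2+]^3[PO4^3-]^2
Substituting: Ksp = (3s)^3(2s)^2 = 108s^5
With s = 7.1 × 10^-10: Ksp = 1.9 × 10^-44

1.9e-44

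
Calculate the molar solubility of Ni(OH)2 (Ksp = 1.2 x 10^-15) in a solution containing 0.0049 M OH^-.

Ni(OH)2(s) ⇌ Ni^2+(aq) + 2 OH^-(aq)
Ksp = [Ni^2+][OH^-]^2
If s mol/L dissolves here, [Ni^2+] = s, [OH^-] = 0.0049 + 2s ≈ 0.0049 (Ksp is small, so little additional dissolves).
Ksp ≈ s × (0.0049)^2
s = 5.0 x 10^-11 M
Check: 2s = 1.0 × 10^-10 ≪ 0.0049, so the approximation is valid.

5.0e-11 M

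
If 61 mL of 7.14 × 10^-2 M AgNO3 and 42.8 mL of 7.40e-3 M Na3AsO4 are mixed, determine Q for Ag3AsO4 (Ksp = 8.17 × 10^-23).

Q ≈ 2.25 × 10^-7

Total volume = 61 + 42.8 = 103.8 mL.
[Ag^+] = 7.14 × 10^-2 × (61/103.8) = 4.196 × 10^-2 M
[AsO4^3-] = 7.40 × 10^-3 × (42.8/103.8) = 3.051 × 10^-3 M
Ag3AsO4(s) ⇌ 3 Ag^+ + AsO4^3-, so Q = [Ag^+]^3[AsO4^3-]
Q = (4.196 × 10^-2)^3(3.051 × 10^-3) = 2.25 × 10^-7
Q > Ksp, so Ag3AsO4 will precipitate.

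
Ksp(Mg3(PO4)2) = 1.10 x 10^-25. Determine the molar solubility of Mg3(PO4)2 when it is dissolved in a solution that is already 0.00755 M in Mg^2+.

2.53 × 10^-10 M

Mg3(PO4)2(s) ⇌ 3 Mg^2+(aq) + 2 PO4^3-(aq)
Ksp = [Mg^2+]^3[PO4^3-]^2
Let s = moles of Mg3(PO4)2 that dissolve per litre. [Mg^2+] = 0.00755 + 3s ≈ 0.00755, [PO4^3-] = 2s (Ksp is small, so little additional dissolves).
Ksp ≈ (0.00755)^3 × (2s)^2
s = 2.53 x 10^-10 M
Check: 3s = 7.6 × 10^-10 ≪ 0.00755, so the approximation is valid.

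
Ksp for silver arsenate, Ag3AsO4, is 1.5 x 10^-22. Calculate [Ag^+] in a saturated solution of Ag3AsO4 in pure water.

Ag3AsO4(s) ⇌ 3 Ag^+ + AsO4^3-
Ksp = [Ag^+]^3[AsO4^3-]
Let s = molar solubility. Then [Ag^+] = 3s and [AsO4^3-] = s.
Substituting: Ksp = (3s)^3s = 27s^4
s^4 = 1.5 x 10^-22 / 27, so s = 1.54 × 10^-6 M
[Ag^+] = 3s = 4.6 x 10^-6 M

4.6 x 10^-6 M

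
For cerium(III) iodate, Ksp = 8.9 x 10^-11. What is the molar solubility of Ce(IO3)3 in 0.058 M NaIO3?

s ≈ 4.6e-7 M

Ce(IO3)3(s) ⇌ Ce^3+ + 3 IO3^-
Ksp = [Ce^3+][IO3^-]^3
Let s be the molar solubility in this solution. [Ce^3+] = s, [IO3^-] = 0.058 + 3s ≈ 0.058 (Ksp is small, so little additional dissolves).
Ksp ≈ s × (0.058)^3
s = 4.6 × 10^-7 M
Check: 3s = 1.4 × 10^-6 ≪ 0.058, so the approximation is valid.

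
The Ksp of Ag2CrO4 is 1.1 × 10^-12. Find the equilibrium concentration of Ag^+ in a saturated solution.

Ag2CrO4(s) ⇌ 2 Ag^+(aq) + CrO4^2-(aq)
Ksp = [Ag^+]^2[CrO4^2-]
With molar solubility s: [Ag^+] = 2s, [CrO4^2-] = s.
Ksp = (2s)^2s = 4s^3
s^3 = 1.1 × 10^-12 / 4, so s = 6.50 × 10^-5 M
[Ag^+] = 2s = 1.3 x 10^-4 M

1.3e-4 M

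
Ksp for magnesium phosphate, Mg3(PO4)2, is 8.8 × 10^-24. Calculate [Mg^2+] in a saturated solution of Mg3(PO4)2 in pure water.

2.9e-5 M

Mg3(PO4)2(s) ⇌ 3 Mg^2+ + 2 PO4^3-
Ksp = [Mg^2+]^3[PO4^3-]^2
Let s = molar solubility. Then [Mg^2+] = 3s and [PO4^3-] = 2s.
Ksp = (3s)^3(2s)^2 = 108s^5
Solving, s = (8.8 × 10^-24/108)^(1/5) = 9.60 x 10^-6 M
[Mg^2+] = 3s = 2.9 × 10^-5 M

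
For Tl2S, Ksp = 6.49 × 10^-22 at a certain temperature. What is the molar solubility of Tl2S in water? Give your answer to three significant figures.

5.45 × 10^-8 M

Tl2S(s) <=> 2 Tl^+(aq) + S^2-(aq)
Ksp = [Tl^+]^2[S^2-]
If s mol/L of Tl2S dissolves, [Tl^+] = 2s and [S^2-] = s.
Ksp = (2s)^2s = 4s^3
Solving, s = (6.49 × 10^-22/4)^(1/3) = 5.45 × 10^-8 M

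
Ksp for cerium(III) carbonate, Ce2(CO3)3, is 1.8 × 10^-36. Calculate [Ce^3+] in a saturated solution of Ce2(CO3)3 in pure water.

[Ce^3+] ≈ 5.6e-8 M

Ce2(CO3)3(s) <=> 2 Ce^3+ + 3 CO3^2-
Ksp = [Ce^3+]^2[CO3^2-]^3
With molar solubility s: [Ce^3+] = 2s, [CO3^2-] = 3s.
Ksp = (2s)^2(3s)^3 = 108s^5
Solving, s = (1.8 × 10^-36/108)^(1/5) = 2.78 × 10^-8 M
[Ce^3+] = 2s = 5.6 x 10^-8 M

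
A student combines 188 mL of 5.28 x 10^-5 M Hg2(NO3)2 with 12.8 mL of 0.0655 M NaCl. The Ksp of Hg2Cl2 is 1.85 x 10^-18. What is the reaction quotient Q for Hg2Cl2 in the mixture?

Total volume = 188 + 12.8 = 200.8 mL.
[Hg2^2+] = 5.28 × 10^-5 × (188/200.8) = 4.943 × 10^-5 M
[Cl^-] = 6.55 × 10^-2 × (12.8/200.8) = 4.175 × 10^-3 M
Hg2Cl2(s) ⇌ Hg2^2+ + 2 Cl^-, so Q = [Hg2^2+][Cl^-]^2
Q = (4.943 × 10^-5)(4.175 × 10^-3)^2 = 8.62 × 10^-10
Q > Ksp, so Hg2Cl2 will precipitate.

8.62 × 10^-10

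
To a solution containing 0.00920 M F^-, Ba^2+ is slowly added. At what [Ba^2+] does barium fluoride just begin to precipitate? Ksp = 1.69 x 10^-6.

BaF2(s) ⇌ Ba^2+ + 2 F^-
Ksp = [Ba^2+][F^-]^2
Precipitation begins when Q = Ksp. With [F^-] = 0.00920 M:
1.69 x 10^-6 = (0.00920)^2 × [Ba^2+]
[Ba^2+] = (1.69 x 10^-6 / 8.464 × 10^-5) = 2.00 × 10^-2 M

[Ba^2+] = 2.00 × 10^-2 M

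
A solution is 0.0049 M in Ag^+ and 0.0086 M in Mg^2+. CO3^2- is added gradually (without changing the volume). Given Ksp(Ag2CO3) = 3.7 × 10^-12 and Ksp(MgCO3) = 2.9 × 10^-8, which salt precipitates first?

Each salt begins to precipitate when Q = Ksp, i.e. when [CO3^2-] reaches its threshold.
For Ag2CO3: 3.7 × 10^-12 = (0.0049)^2 × [CO3^2-]  ⇒  [CO3^2-] = 1.5 x 10^-7 M.
For MgCO3: 2.9 × 10^-8 = 0.0086 × [CO3^2-]  ⇒  [CO3^2-] = 3.4 × 10^-6 M.
The salt with the lower threshold [CO3^2-] precipitates first: Ag2CO3.

Ag2CO3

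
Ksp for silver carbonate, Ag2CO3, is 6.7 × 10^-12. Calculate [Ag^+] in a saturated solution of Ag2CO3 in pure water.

[Ag^+] = 2.4e-4 M

Ag2CO3(s) ⇌ 2 Ag^+ + CO3^2-
Ksp = [Ag^+]^2[CO3^2-]
Let s = molar solubility. Then [Ag^+] = 2s and [CO3^2-] = s.
Ksp = (2s)^2s = 4s^3
s = (6.7 × 10^-12 / 4)^(1/3) = 1.19 x 10^-4 M
[Ag^+] = 2s = 2.4 × 10^-4 M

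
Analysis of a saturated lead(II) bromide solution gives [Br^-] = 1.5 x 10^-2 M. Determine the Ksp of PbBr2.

1.7 x 10^-6

PbBr2(s) <=> Pb^2+ + 2 Br^-
Stoichiometry gives [Pb^2+] = (1/2)[Br^-] = 7.50 x 10^-3 M.
Ksp = [Pb^2+][Br^-]^2
Ksp = 7.50 x 10^-3 × (1.5 x 10^-2)^2 = 1.7 × 10^-6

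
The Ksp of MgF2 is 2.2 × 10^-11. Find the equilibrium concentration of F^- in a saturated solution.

MgF2(s) ⇌ Mg^2+ + 2 F^-
Ksp = [Mg^2+][F^-]^2
With molar solubility s: [Mg^2+] = s, [F^-] = 2s.
Substituting: Ksp = s(2s)^2 = 4s^3
s = (2.2 × 10^-11 / 4)^(1/3) = 1.77 × 10^-4 M
[F^-] = 2s = 3.5 x 10^-4 M

3.5 × 10^-4 M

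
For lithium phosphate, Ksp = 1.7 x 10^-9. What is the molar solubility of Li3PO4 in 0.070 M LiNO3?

s ≈ 5.0 × 10^-6 M

Li3PO4(s) <=> 3 Li^+(aq) + PO4^3-(aq)
Ksp = [Li^+]^3[PO4^3-]
Let s be the molar solubility in this solution. [Li^+] = 0.070 + 3s ≈ 0.070, [PO4^3-] = s (Ksp is small, so little additional dissolves).
Ksp ≈ (0.070)^3 × s
s = 5.0 x 10^-6 M
Check: 3s = 1.5 x 10^-5 ≪ 0.070, so the approximation is valid.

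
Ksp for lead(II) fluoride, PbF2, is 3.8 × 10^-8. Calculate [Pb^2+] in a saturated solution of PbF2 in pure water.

[Pb^2+] ≈ 2.1 × 10^-3 M

PbF2(s) <=> Pb^2+(aq) + 2 F^-(aq)
Ksp = [Pb^2+][F^-]^2
Let s = molar solubility. Then [Pb^2+] = s and [F^-] = 2s.
Substituting: Ksp = s(2s)^2 = 4s^3
s = (3.8 × 10^-8 / 4)^(1/3) = 2.12 × 10^-3 M
[Pb^2+] = s = 2.1 x 10^-3 M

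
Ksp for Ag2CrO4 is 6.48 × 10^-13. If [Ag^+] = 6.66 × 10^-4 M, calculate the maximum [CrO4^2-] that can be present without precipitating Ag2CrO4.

Ag2CrO4(s) ⇌ 2 Ag^+(aq) + CrO4^2-(aq)
Ksp = [Ag^+]^2[CrO4^2-]
Precipitation begins when Q = Ksp. With [Ag^+] = 6.66 × 10^-4 M:
6.48 × 10^-13 = (6.66 × 10^-4)^2 × [CrO4^2-]
[CrO4^2-] = (6.48 × 10^-13 / 4.436 x 10^-7) = 1.46 × 10^-6 M

1.46e-6 M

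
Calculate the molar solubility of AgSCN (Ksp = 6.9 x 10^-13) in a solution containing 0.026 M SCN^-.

s = 2.7 x 10^-11 M

AgSCN(s) ⇌ Ag^+(aq) + SCN^-(aq)
Ksp = [Ag^+][SCN^-]
Let s be the molar solubility in this solution. [Ag^+] = s, [SCN^-] = 0.026 + s ≈ 0.026 (common-ion effect: SCN^- is already 0.026 M).
Ksp ≈ s × 0.026
s = 2.7 x 10^-11 M
Check: s = 2.7 x 10^-11 ≪ 0.026, so the approximation is valid.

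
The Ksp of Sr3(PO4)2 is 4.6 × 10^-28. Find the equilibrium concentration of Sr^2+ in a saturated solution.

Sr3(PO4)2(s) ⇌ 3 Sr^2+ + 2 PO4^3-
Ksp = [Sr^2+]^3[PO4^3-]^2
Let s = molar solubility. Then [Sr^2+] = 3s and [PO4^3-] = 2s.
So Ksp = (3s)^3 × (2s)^2 = 108s^5
s = (4.6 × 10^-28 / 108)^(1/5) = 1.34 × 10^-6 M
[Sr^2+] = 3s = 4.0 × 10^-6 M

[Sr^2+] ≈ 4.0 × 10^-6 M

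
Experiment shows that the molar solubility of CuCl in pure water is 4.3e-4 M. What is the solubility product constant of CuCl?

1.8e-7

CuCl(s) ⇌ Cu^+(aq) + Cl^-(aq)
With molar solubility s: [Cu^+] = s, [Cl^-] = s.
Ksp = [Cu^+][Cl^-]
Ksp = s^2
Ksp = (4.3 x 10^-4)^2 = 1.8 × 10^-7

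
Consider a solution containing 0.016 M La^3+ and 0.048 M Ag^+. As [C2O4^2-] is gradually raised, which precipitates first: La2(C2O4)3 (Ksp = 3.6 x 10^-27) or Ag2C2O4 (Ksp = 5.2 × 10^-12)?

Precipitation of each salt starts when its ion product equals its Ksp.
For La2(C2O4)3: 3.6 x 10^-27 = (0.016)^2 × [C2O4^2-]^3  ⇒  [C2O4^2-] = 2.4 x 10^-8 M.
For Ag2C2O4: 5.2 × 10^-12 = (0.048)^2 × [C2O4^2-]  ⇒  [C2O4^2-] = 2.3 × 10^-9 M.
The salt with the lower threshold [C2O4^2-] precipitates first: Ag2C2O4.

Ag2C2O4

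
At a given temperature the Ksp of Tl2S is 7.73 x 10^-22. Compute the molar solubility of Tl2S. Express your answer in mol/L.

Tl2S(s) ⇌ 2 Tl^+(aq) + S^2-(aq)
Ksp = [Tl^+]^2[S^2-]
With molar solubility s: [Tl^+] = 2s, [S^2-] = s.
Substituting: Ksp = (2s)^2s = 4s^3
Solving, s = (7.73 x 10^-22/4)^(1/3) = 5.78 x 10^-8 M

5.78e-8 M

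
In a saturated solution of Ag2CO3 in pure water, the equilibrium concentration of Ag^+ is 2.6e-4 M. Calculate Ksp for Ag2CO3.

Ag2CO3(s) ⇌ 2 Ag^+(aq) + CO3^2-(aq)
Stoichiometry gives [CO3^2-] = (1/2)[Ag^+] = 1.30 x 10^-4 M.
Ksp = [Ag^+]^2[CO3^2-]
Ksp = (2.6 × 10^-4)^2 × 1.30 x 10^-4 = 8.8 × 10^-12

8.8 × 10^-12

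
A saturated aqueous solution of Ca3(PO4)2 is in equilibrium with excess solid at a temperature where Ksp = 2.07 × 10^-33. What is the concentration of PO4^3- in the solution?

[PO4^3-] ≈ 2.28 × 10^-7 M

Ca3(PO4)2(s) <=> 3 Ca^2+ + 2 PO4^3-
Ksp = [Ca^2+]^3[PO4^3-]^2
For each mole of Ca3(PO4)2 that dissolves: [Ca^2+] = 3s, [PO4^3-] = 2s.
Substituting: Ksp = (3s)^3(2s)^2 = 108s^5
s^5 = 2.07 × 10^-33 / 108, so s = 1.139 x 10^-7 M
[PO4^3-] = 2s = 2.28 × 10^-7 M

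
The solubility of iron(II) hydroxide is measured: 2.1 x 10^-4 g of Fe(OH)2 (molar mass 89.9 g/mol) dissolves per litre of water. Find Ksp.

Molar solubility s = (2.1 × 10^-4 g/L) / (89.9 g/mol) = 2.34 × 10^-6 M.
Fe(OH)2(s) ⇌ Fe^2+(aq) + 2 OH^-(aq)
Let s = molar solubility. Then [Fe^2+] = s and [OH^-] = 2s.
Ksp = [Fe^2+][OH^-]^2
So Ksp = s × (2s)^2 = 4s^3
Ksp = 4 × (2.34 x 10^-6)^3 = 5.1 × 10^-17

Ksp ≈ 5.1 x 10^-17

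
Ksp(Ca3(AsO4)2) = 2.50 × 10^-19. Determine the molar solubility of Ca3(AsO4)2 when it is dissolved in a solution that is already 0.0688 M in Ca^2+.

1.39e-8 M

Ca3(AsO4)2(s) <=> 3 Ca^2+(aq) + 2 AsO4^3-(aq)
Ksp = [Ca^2+]^3[AsO4^3-]^2
Let s = moles of Ca3(AsO4)2 that dissolve per litre. [Ca^2+] = 0.0688 + 3s ≈ 0.0688, [AsO4^3-] = 2s (since the Ca^2+ already present dominates).
Ksp ≈ (0.0688)^3 × (2s)^2
s = 1.39 × 10^-8 M
Check: 3s = 4.2 × 10^-8 ≪ 0.0688, so the approximation is valid.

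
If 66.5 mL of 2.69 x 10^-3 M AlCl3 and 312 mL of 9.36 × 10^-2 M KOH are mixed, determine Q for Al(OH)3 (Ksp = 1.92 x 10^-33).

Q ≈ 2.17 × 10^-7

Total volume = 66.5 + 312 = 378.5 mL.
[Al^3+] = 2.69 x 10^-3 × (66.5/378.5) = 4.726 × 10^-4 M
[OH^-] = 9.36 x 10^-2 × (312/378.5) = 7.716 x 10^-2 M
Al(OH)3(s) ⇌ Al^3+ + 3 OH^-, so Q = [Al^3+][OH^-]^3
Q = (4.726 x 10^-4)(7.716 × 10^-2)^3 = 2.17 × 10^-7
Q > Ksp, so Al(OH)3 will precipitate.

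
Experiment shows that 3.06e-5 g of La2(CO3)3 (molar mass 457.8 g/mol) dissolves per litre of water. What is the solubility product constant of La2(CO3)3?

Molar solubility s = (3.06 × 10^-5 g/L) / (457.8 g/mol) = 6.684 × 10^-8 M.
La2(CO3)3(s) ⇌ 2 La^3+(aq) + 3 CO3^2-(aq)
For each mole of La2(CO3)3 that dissolves: [La^3+] = 2s, [CO3^2-] = 3s.
Ksp = [La^3+]^2[CO3^2-]^3
Ksp = (2s)^2(3s)^3 = 108s^5
Ksp = 108 × (6.684 × 10^-8)^5 = 1.44 × 10^-34

Ksp ≈ 1.44 x 10^-34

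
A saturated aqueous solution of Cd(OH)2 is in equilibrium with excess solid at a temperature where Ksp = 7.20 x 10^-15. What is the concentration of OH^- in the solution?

Cd(OH)2(s) ⇌ Cd^2+(aq) + 2 OH^-(aq)
Ksp = [Cd^2+][OH^-]^2
With molar solubility s: [Cd^2+] = s, [OH^-] = 2s.
Substituting: Ksp = s(2s)^2 = 4s^3
s = (7.20 x 10^-15 / 4)^(1/3) = 1.216 x 10^-5 M
[OH^-] = 2s = 2.43 x 10^-5 M

[OH^-] ≈ 2.43e-5 M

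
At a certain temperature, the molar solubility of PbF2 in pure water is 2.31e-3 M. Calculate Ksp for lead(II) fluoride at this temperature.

Ksp = 4.93 × 10^-8

PbF2(s) ⇌ Pb^2+ + 2 F^-
Let s = molar solubility. Then [Pb^2+] = s and [F^-] = 2s.
Ksp = [Pb^2+][F^-]^2
So Ksp = s × (2s)^2 = 4s^3
With s = 2.31 × 10^-3: Ksp = 4.93 x 10^-8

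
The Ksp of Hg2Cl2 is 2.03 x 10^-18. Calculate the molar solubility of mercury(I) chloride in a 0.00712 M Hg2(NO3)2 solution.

s ≈ 8.44 × 10^-9 M

Hg2Cl2(s) ⇌ Hg2^2+ + 2 Cl^-
Ksp = [Hg2^2+][Cl^-]^2
Let s = moles of Hg2Cl2 that dissolve per litre. [Hg2^2+] = 0.00712 + s ≈ 0.00712, [Cl^-] = 2s (since Hg2^2+ from Hg2(NO3)2 dominates).
Ksp ≈ 0.00712 × (2s)^2
s = 8.44 x 10^-9 M
Check: s = 8.4 x 10^-9 ≪ 0.00712, so the approximation is valid.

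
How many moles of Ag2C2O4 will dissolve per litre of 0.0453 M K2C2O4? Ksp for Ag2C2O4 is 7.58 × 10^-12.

Ag2C2O4(s) ⇌ 2 Ag^+ + C2O4^2-
Ksp = [Ag^+]^2[C2O4^2-]
Let s be the molar solubility in this solution. [Ag^+] = 2s, [C2O4^2-] = 0.0453 + s ≈ 0.0453 (since C2O4^2- from K2C2O4 dominates).
Ksp ≈ (2s)^2 × 0.0453
s = 6.47 × 10^-6 M
Check: s = 6.5 × 10^-6 ≪ 0.0453, so the approximation is valid.

s ≈ 6.47 x 10^-6 M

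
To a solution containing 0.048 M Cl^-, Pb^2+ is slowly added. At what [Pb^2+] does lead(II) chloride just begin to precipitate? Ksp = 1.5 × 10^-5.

[Pb^2+] ≈ 6.5 × 10^-3 M

PbCl2(s) ⇌ Pb^2+(aq) + 2 Cl^-(aq)
Ksp = [Pb^2+][Cl^-]^2
Precipitation begins when Q = Ksp. With [Cl^-] = 0.048 M:
1.5 × 10^-5 = (0.048)^2 × [Pb^2+]
[Pb^2+] = (1.5 × 10^-5 / 2.30 x 10^-3) = 6.5 × 10^-3 M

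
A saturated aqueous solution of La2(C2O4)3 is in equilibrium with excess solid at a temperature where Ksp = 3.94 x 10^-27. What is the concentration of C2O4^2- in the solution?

[C2O4^2-] = 6.16 × 10^-6 M

La2(C2O4)3(s) ⇌ 2 La^3+(aq) + 3 C2O4^2-(aq)
Ksp = [La^3+]^2[C2O4^2-]^3
Let s = molar solubility. Then [La^3+] = 2s and [C2O4^2-] = 3s.
Substituting: Ksp = (2s)^2(3s)^3 = 108s^5
Solving, s = (3.94 x 10^-27/108)^(1/5) = 2.053 × 10^-6 M
[C2O4^2-] = 3s = 6.16 × 10^-6 M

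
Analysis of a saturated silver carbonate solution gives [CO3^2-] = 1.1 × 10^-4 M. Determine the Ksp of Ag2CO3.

Ag2CO3(s) ⇌ 2 Ag^+(aq) + CO3^2-(aq)
Stoichiometry gives [Ag^+] = (2/1)[CO3^2-] = 2.20 x 10^-4 M.
Ksp = [Ag^+]^2[CO3^2-]
Ksp = (2.20 x 10^-4)^2 × 1.1 x 10^-4 = 5.3 x 10^-12

5.3 × 10^-12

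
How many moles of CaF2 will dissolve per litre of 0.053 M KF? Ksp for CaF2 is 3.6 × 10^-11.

s = 1.3 × 10^-8 M

CaF2(s) ⇌ Ca^2+ + 2 F^-
Ksp = [Ca^2+][F^-]^2
Let s = moles of CaF2 that dissolve per litre. [Ca^2+] = s, [F^-] = 0.053 + 2s ≈ 0.053 (Ksp is small, so little additional dissolves).
Ksp ≈ s × (0.053)^2
s = 1.3 × 10^-8 M
Check: 2s = 2.6 × 10^-8 ≪ 0.053, so the approximation is valid.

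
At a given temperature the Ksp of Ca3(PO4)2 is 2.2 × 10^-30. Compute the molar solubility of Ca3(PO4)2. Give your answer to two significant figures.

Ca3(PO4)2(s) ⇌ 3 Ca^2+(aq) + 2 PO4^3-(aq)
Ksp = [Ca^2+]^3[PO4^3-]^2
Let s = molar solubility. Then [Ca^2+] = 3s and [PO4^3-] = 2s.
Ksp = (3s)^3(2s)^2 = 108s^5
s^5 = 2.2 × 10^-30 / 108, so s = 4.6 x 10^-7 M

s = 4.6e-7 M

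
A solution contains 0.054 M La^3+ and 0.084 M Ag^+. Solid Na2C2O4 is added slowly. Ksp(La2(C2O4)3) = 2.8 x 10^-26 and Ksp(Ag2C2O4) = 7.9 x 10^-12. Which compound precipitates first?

Each salt begins to precipitate when Q = Ksp, i.e. when [C2O4^2-] reaches its threshold.
For La2(C2O4)3: 2.8 x 10^-26 = (0.054)^2 × [C2O4^2-]^3  ⇒  [C2O4^2-] = 2.1 × 10^-8 M.
For Ag2C2O4: 7.9 x 10^-12 = (0.084)^2 × [C2O4^2-]  ⇒  [C2O4^2-] = 1.1 x 10^-9 M.
The salt with the lower threshold [C2O4^2-] precipitates first: Ag2C2O4.

Ag2C2O4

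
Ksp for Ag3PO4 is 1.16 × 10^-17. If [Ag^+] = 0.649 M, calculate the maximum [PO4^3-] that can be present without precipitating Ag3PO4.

4.24e-17 M

Ag3PO4(s) ⇌ 3 Ag^+(aq) + PO4^3-(aq)
Ksp = [Ag^+]^3[PO4^3-]
Precipitation begins when Q = Ksp. With [Ag^+] = 0.649 M:
1.16 × 10^-17 = (0.649)^3 × [PO4^3-]
[PO4^3-] = (1.16 × 10^-17 / 2.734 x 10^-1) = 4.24 × 10^-17 M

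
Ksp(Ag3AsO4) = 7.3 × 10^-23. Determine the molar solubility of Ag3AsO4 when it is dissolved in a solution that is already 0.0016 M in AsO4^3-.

1.2 × 10^-7 M

Ag3AsO4(s) ⇌ 3 Ag^+(aq) + AsO4^3-(aq)
Ksp = [Ag^+]^3[AsO4^3-]
If s mol/L dissolves here, [Ag^+] = 3s, [AsO4^3-] = 0.0016 + s ≈ 0.0016 (common-ion effect: AsO4^3- is already 0.0016 M).
Ksp ≈ (3s)^3 × 0.0016
s = 1.2 x 10^-7 M
Check: s = 1.2 × 10^-7 ≪ 0.0016, so the approximation is valid.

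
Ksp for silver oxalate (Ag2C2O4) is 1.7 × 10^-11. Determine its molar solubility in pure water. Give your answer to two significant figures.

s = 1.6 × 10^-4 M

Ag2C2O4(s) ⇌ 2 Ag^+(aq) + C2O4^2-(aq)
Ksp = [Ag^+]^2[C2O4^2-]
With molar solubility s: [Ag^+] = 2s, [C2O4^2-] = s.
So Ksp = (2s)^2 × s = 4s^3
s = (1.7 × 10^-11 / 4)^(1/3) = 1.6 × 10^-4 M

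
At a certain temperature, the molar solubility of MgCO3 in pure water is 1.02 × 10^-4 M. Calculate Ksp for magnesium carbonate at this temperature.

MgCO3(s) <=> Mg^2+ + CO3^2-
For each mole of MgCO3 that dissolves: [Mg^2+] = s, [CO3^2-] = s.
Ksp = [Mg^2+][CO3^2-]
Ksp = (s)(s) = s^2
With s = 1.02 x 10^-4: Ksp = 1.04 x 10^-8

Ksp ≈ 1.04 x 10^-8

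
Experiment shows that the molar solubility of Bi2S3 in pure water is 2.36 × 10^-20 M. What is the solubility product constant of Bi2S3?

7.91e-97

Bi2S3(s) ⇌ 2 Bi^3+ + 3 S^2-
If s mol/L of Bi2S3 dissolves, [Bi^3+] = 2s and [S^2-] = 3s.
Ksp = [Bi^3+]^2[S^2-]^3
So Ksp = (2s)^2 × (3s)^3 = 108s^5
Ksp = 108 × (2.36 × 10^-20)^5 = 7.91 x 10^-97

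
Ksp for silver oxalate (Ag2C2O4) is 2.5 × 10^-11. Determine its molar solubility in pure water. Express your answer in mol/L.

Ag2C2O4(s) ⇌ 2 Ag^+(aq) + C2O4^2-(aq)
Ksp = [Ag^+]^2[C2O4^2-]
For each mole of Ag2C2O4 that dissolves: [Ag^+] = 2s, [C2O4^2-] = s.
Substituting: Ksp = (2s)^2s = 4s^3
Solving, s = (2.5 × 10^-11/4)^(1/3) = 1.8 × 10^-4 M

s = 1.8 × 10^-4 M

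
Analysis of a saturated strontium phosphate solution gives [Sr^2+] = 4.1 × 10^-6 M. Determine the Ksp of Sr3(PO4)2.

Sr3(PO4)2(s) ⇌ 3 Sr^2+ + 2 PO4^3-
Stoichiometry gives [PO4^3-] = (2/3)[Sr^2+] = 2.73 × 10^-6 M.
Ksp = [Sr^2+]^3[PO4^3-]^2
Ksp = (4.1 x 10^-6)^3 × (2.73 × 10^-6)^2 = 5.1 x 10^-28

Ksp ≈ 5.1 × 10^-28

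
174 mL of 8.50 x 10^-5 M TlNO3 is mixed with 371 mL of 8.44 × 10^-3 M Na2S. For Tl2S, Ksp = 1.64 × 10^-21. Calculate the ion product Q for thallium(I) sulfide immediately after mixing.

Total volume = 174 + 371 = 545 mL.
[Tl^+] = 8.50 × 10^-5 × (174/545) = 2.714 x 10^-5 M
[S^2-] = 8.44 x 10^-3 × (371/545) = 5.745 × 10^-3 M
Tl2S(s) ⇌ 2 Tl^+ + S^2-, so Q = [Tl^+]^2[S^2-]
Q = (2.714 × 10^-5)^2(5.745 × 10^-3) = 4.23 x 10^-12
Q > Ksp, so Tl2S will precipitate.

Q = 4.23e-12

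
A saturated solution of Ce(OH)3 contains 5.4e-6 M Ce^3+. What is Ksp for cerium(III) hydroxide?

2.3 × 10^-20

Ce(OH)3(s) <=> Ce^3+(aq) + 3 OH^-(aq)
Stoichiometry gives [OH^-] = (3/1)[Ce^3+] = 1.62 x 10^-5 M.
Ksp = [Ce^3+][OH^-]^3
Ksp = 5.4 x 10^-6 × (1.62 × 10^-5)^3 = 2.3 x 10^-20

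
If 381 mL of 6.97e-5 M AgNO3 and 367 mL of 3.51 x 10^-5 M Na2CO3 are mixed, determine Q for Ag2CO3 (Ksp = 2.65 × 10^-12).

Total volume = 381 + 367 = 748 mL.
[Ag^+] = 6.97 x 10^-5 × (381/748) = 3.550 × 10^-5 M
[CO3^2-] = 3.51 x 10^-5 × (367/748) = 1.722 x 10^-5 M
Ag2CO3(s) <=> 2 Ag^+ + CO3^2-, so Q = [Ag^+]^2[CO3^2-]
Q = (3.550 × 10^-5)^2(1.722 × 10^-5) = 2.17 × 10^-14
Q < Ksp, so no precipitate of Ag2CO3 forms.

Q ≈ 2.17e-14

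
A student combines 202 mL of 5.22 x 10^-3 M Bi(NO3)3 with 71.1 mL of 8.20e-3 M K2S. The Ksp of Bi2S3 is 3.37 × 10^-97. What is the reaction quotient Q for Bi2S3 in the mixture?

1.45 x 10^-13

Total volume = 202 + 71.1 = 273.1 mL.
[Bi^3+] = 5.22 × 10^-3 × (202/273.1) = 3.861 x 10^-3 M
[S^2-] = 8.20 × 10^-3 × (71.1/273.1) = 2.135 × 10^-3 M
Bi2S3(s) <=> 2 Bi^3+(aq) + 3 S^2-(aq), so Q = [Bi^3+]^2[S^2-]^3
Q = (3.861 × 10^-3)^2(2.135 × 10^-3)^3 = 1.45 × 10^-13
Q > Ksp, so Bi2S3 will precipitate.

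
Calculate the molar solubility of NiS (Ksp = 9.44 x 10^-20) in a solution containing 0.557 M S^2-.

NiS(s) ⇌ Ni^2+ + S^2-
Ksp = [Ni^2+][S^2-]
Let s = moles of NiS that dissolve per litre. [Ni^2+] = s, [S^2-] = 0.557 + s ≈ 0.557 (since the S^2- already present dominates).
Ksp ≈ s × 0.557
s = 1.69 × 10^-19 M
Check: s = 1.7 × 10^-19 ≪ 0.557, so the approximation is valid.

1.69 x 10^-19 M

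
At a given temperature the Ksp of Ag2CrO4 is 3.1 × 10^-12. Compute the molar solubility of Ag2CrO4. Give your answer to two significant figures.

Ag2CrO4(s) ⇌ 2 Ag^+ + CrO4^2-
Ksp = [Ag^+]^2[CrO4^2-]
With molar solubility s: [Ag^+] = 2s, [CrO4^2-] = s.
Ksp = (2s)^2s = 4s^3
Solving, s = (3.1 × 10^-12/4)^(1/3) = 9.2 × 10^-5 M

s = 9.2e-5 M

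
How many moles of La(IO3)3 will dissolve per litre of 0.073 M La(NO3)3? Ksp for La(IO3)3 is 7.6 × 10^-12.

La(IO3)3(s) ⇌ La^3+(aq) + 3 IO3^-(aq)
Ksp = [La^3+][IO3^-]^3
Let s be the molar solubility in this solution. [La^3+] = 0.073 + s ≈ 0.073, [IO3^-] = 3s (since La^3+ from La(NO3)3 dominates).
Ksp ≈ 0.073 × (3s)^3
s = 1.6 x 10^-4 M
Check: s = 1.6 x 10^-4 ≪ 0.073, so the approximation is valid.

s = 1.6 x 10^-4 M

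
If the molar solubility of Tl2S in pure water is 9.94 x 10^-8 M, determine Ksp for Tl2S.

Tl2S(s) ⇌ 2 Tl^+ + S^2-
For each mole of Tl2S that dissolves: [Tl^+] = 2s, [S^2-] = s.
Ksp = [Tl^+]^2[S^2-]
Ksp = (2s)^2s = 4s^3
Ksp = 4 × (9.94 × 10^-8)^3 = 3.93 x 10^-21

Ksp = 3.93 x 10^-21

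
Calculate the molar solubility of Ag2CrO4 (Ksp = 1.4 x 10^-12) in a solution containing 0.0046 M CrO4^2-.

Ag2CrO4(s) ⇌ 2 Ag^+(aq) + CrO4^2-(aq)
Ksp = [Ag^+]^2[CrO4^2-]
Let s = moles of Ag2CrO4 that dissolve per litre. [Ag^+] = 2s, [CrO4^2-] = 0.0046 + s ≈ 0.0046 (common-ion effect: CrO4^2- is already 0.0046 M).
Ksp ≈ (2s)^2 × 0.0046
s = 8.7 x 10^-6 M
Check: s = 8.7 × 10^-6 ≪ 0.0046, so the approximation is valid.

s = 8.7e-6 M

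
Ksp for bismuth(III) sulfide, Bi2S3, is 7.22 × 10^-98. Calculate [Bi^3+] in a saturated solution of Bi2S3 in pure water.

Bi2S3(s) <=> 2 Bi^3+ + 3 S^2-
Ksp = [Bi^3+]^2[S^2-]^3
For each mole of Bi2S3 that dissolves: [Bi^3+] = 2s, [S^2-] = 3s.
Substituting: Ksp = (2s)^2(3s)^3 = 108s^5
s = (7.22 × 10^-98 / 108)^(1/5) = 1.462 × 10^-20 M
[Bi^3+] = 2s = 2.92 × 10^-20 M

2.92e-20 M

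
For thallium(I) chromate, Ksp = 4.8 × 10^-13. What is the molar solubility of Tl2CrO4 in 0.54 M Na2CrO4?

Tl2CrO4(s) ⇌ 2 Tl^+ + CrO4^2-
Ksp = [Tl^+]^2[CrO4^2-]
Let s be the molar solubility in this solution. [Tl^+] = 2s, [CrO4^2-] = 0.54 + s ≈ 0.54 (common-ion effect: CrO4^2- is already 0.54 M).
Ksp ≈ (2s)^2 × 0.54
s = 4.7 x 10^-7 M
Check: s = 4.7 × 10^-7 ≪ 0.54, so the approximation is valid.

4.7 × 10^-7 M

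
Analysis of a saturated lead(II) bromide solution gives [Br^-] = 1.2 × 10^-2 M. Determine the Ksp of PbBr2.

PbBr2(s) <=> Pb^2+ + 2 Br^-
Stoichiometry gives [Pb^2+] = (1/2)[Br^-] = 6.00 × 10^-3 M.
Ksp = [Pb^2+][Br^-]^2
Ksp = 6.00 × 10^-3 × (1.2 × 10^-2)^2 = 8.6 x 10^-7

8.6e-7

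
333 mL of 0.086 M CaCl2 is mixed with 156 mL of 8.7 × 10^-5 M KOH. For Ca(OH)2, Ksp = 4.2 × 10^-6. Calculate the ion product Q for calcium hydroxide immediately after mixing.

Total volume = 333 + 156 = 489 mL.
[Ca^2+] = 8.6 x 10^-2 × (333/489) = 5.86 × 10^-2 M
[OH^-] = 8.7 x 10^-5 × (156/489) = 2.78 × 10^-5 M
Ca(OH)2(s) ⇌ Ca^2+ + 2 OH^-, so Q = [Ca^2+][OH^-]^2
Q = (5.86 × 10^-2)(2.78 × 10^-5)^2 = 4.5 × 10^-11
Q < Ksp, so no precipitate of Ca(OH)2 forms.

4.5 × 10^-11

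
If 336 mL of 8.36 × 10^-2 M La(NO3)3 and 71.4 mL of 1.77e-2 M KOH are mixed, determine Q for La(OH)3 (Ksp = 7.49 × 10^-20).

Q = 2.06e-9

Total volume = 336 + 71.4 = 407.4 mL.
[La^3+] = 8.36 × 10^-2 × (336/407.4) = 6.895 × 10^-2 M
[OH^-] = 1.77 × 10^-2 × (71.4/407.4) = 3.102 x 10^-3 M
La(OH)3(s) ⇌ La^3+ + 3 OH^-, so Q = [La^3+][OH^-]^3
Q = (6.895 × 10^-2)(3.102 × 10^-3)^3 = 2.06 x 10^-9
Q > Ksp, so La(OH)3 will precipitate.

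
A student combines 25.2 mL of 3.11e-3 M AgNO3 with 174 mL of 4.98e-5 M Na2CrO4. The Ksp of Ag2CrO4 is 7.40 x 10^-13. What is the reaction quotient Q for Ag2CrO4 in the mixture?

6.73 × 10^-12

Total volume = 25.2 + 174 = 199.2 mL.
[Ag^+] = 3.11 × 10^-3 × (25.2/199.2) = 3.934 x 10^-4 M
[CrO4^2-] = 4.98 × 10^-5 × (174/199.2) = 4.350 × 10^-5 M
Ag2CrO4(s) ⇌ 2 Ag^+(aq) + CrO4^2-(aq), so Q = [Ag^+]^2[CrO4^2-]
Q = (3.934 × 10^-4)^2(4.350 × 10^-5) = 6.73 × 10^-12
Q > Ksp, so Ag2CrO4 will precipitate.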